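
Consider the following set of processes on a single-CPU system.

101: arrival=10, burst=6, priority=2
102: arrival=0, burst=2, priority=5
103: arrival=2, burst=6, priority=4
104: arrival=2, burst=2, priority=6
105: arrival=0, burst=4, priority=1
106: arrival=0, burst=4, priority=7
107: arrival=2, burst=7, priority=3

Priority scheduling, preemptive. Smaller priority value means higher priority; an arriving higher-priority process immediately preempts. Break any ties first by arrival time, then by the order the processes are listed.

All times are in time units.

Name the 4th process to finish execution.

103

Schedule: | 105 0-4 | 107 4-10 | 101 10-16 | 107 16-17 | 103 17-23 | 102 23-25 | 104 25-27 | 106 27-31 |
Completion: 101=16  102=25  103=23  104=27  105=4  106=31  107=17
Finish order: 105 → 101 → 107 → 103 → 102 → 104 → 106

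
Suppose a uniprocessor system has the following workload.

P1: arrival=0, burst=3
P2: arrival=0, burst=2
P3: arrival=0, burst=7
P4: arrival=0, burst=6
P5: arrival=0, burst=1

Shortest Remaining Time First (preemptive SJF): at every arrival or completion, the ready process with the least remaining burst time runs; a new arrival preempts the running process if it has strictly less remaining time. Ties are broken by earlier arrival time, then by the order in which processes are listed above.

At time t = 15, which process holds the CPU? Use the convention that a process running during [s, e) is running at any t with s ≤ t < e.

P3

Schedule: | P5 0-1 | P2 1-3 | P1 3-6 | P4 6-12 | P3 12-19 |
Completion: P1=6  P2=3  P3=19  P4=12  P5=1
Turnaround (C−A): P1=6  P2=3  P3=19  P4=12  P5=1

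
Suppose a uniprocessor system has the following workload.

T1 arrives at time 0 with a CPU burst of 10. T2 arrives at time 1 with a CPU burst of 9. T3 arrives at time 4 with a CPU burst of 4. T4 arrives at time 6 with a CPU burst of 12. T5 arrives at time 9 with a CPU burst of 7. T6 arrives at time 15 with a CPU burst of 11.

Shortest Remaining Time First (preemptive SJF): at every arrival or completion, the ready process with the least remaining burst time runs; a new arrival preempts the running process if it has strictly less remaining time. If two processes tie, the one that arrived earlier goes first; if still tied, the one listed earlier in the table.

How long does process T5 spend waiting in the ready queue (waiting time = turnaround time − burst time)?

5

Schedule: | T1 0-4 | T3 4-8 | T1 8-14 | T5 14-21 | T2 21-30 | T6 30-41 | T4 41-53 |
Completion: T1=14  T2=30  T3=8  T4=53  T5=21  T6=41
Waiting(T5) = turnaround − burst = 12 − 7 = 5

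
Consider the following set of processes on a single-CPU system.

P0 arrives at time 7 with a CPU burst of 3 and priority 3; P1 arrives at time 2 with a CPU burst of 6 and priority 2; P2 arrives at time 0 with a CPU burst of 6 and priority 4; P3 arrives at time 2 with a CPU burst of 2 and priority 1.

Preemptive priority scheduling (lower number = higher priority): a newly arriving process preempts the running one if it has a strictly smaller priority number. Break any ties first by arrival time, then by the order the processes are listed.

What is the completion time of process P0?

Timeline: | P2 0-2 | P3 2-4 | P1 4-10 | P0 10-13 | P2 13-17 |
Completion: P0=13  P1=10  P2=17  P3=4
Turnaround (C−A): P0=6  P1=8  P2=17  P3=2

13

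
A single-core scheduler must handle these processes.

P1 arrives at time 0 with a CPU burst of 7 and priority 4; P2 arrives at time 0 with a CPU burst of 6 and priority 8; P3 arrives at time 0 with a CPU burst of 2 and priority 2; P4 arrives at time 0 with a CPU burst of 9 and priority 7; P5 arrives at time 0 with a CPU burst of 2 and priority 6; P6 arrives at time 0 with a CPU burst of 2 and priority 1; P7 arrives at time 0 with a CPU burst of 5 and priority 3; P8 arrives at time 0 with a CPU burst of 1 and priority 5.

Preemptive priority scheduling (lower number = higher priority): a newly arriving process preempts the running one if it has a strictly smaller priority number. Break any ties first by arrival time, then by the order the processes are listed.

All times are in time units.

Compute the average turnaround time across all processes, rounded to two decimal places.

Timeline: | P6 0-2 | P3 2-4 | P7 4-9 | P1 9-16 | P8 16-17 | P5 17-19 | P4 19-28 | P2 28-34 |
Completion: P1=16  P2=34  P3=4  P4=28  P5=19  P6=2  P7=9  P8=17
Turnaround times: P1=16, P2=34, P3=4, P4=28, P5=19, P6=2, P7=9, P8=17
Average turnaround = (16+34+4+28+19+2+9+17) / 8 = 129/8 = 16.13

16.13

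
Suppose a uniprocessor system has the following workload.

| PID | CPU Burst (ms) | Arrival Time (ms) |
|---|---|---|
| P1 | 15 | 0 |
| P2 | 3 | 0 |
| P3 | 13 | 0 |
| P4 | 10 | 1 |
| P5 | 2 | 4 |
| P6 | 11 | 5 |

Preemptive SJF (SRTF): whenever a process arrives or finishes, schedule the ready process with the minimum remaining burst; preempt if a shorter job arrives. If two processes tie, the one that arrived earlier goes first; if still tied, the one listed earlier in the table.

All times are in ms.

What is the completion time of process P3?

39

Timeline: | P2 0-3 | P4 3-4 | P5 4-6 | P4 6-15 | P6 15-26 | P3 26-39 | P1 39-54 |
Completion: P1=54  P2=3  P3=39  P4=15  P5=6  P6=26
Turnaround (C−A): P1=54  P2=3  P3=39  P4=14  P5=2  P6=21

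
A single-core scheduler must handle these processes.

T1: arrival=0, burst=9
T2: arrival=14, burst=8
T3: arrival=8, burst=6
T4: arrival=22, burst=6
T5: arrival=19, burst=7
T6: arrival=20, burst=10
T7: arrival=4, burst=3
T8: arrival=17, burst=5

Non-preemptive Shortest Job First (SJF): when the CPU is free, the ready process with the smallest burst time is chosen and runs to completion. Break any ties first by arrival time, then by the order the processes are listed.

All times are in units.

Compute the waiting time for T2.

22

Schedule: | T1 0-9 | T7 9-12 | T3 12-18 | T8 18-23 | T4 23-29 | T5 29-36 | T2 36-44 | T6 44-54 |
Completion: T1=9  T2=44  T3=18  T4=29  T5=36  T6=54  T7=12  T8=23
Waiting(T2) = turnaround − burst = 30 − 8 = 22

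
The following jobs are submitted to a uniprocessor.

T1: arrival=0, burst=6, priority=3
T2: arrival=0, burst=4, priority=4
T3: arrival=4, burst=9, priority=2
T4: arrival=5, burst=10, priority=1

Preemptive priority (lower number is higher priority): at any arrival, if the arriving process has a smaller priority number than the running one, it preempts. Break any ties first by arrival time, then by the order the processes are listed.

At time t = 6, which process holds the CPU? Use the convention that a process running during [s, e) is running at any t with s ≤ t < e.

T4

Schedule: | T1 0-4 | T3 4-5 | T4 5-15 | T3 15-23 | T1 23-25 | T2 25-29 |
Completion: T1=25  T2=29  T3=23  T4=15
Turnaround (C−A): T1=25  T2=29  T3=19  T4=10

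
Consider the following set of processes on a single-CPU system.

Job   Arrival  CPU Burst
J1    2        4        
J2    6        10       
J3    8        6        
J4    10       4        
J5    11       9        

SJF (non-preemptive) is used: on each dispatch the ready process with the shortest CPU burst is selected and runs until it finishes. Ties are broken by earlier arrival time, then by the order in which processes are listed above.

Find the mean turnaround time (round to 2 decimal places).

13.20

Timeline: | idle 0-2 | J1 2-6 | J2 6-16 | J4 16-20 | J3 20-26 | J5 26-35 |
Completion: J1=6  J2=16  J3=26  J4=20  J5=35
Turnaround (C−A): J1=4  J2=10  J3=18  J4=10  J5=24
Turnaround times: J1=4, J2=10, J3=18, J4=10, J5=24
Average turnaround = (4+10+18+10+24) / 5 = 66/5 = 13.20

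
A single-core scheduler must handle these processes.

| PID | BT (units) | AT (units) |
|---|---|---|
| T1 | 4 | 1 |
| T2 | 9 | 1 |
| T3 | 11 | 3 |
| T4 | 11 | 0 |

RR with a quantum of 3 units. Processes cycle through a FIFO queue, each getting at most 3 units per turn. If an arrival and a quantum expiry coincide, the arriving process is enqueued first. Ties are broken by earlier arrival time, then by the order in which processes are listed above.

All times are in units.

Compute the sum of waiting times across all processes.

Schedule: | T4 0-3 | T1 3-6 | T2 6-9 | T3 9-12 | T4 12-15 | T1 15-16 | T2 16-19 | T3 19-22 | T4 22-25 | T2 25-28 | T3 28-31 | T4 31-33 | T3 33-35 |
Completion: T1=16  T2=28  T3=35  T4=33
Turnaround (C−A): T1=15  T2=27  T3=32  T4=33
Waiting = turnaround − burst: T1=11, T2=18, T3=21, T4=22
Total waiting = 11 + 18 + 21 + 22 = 72

72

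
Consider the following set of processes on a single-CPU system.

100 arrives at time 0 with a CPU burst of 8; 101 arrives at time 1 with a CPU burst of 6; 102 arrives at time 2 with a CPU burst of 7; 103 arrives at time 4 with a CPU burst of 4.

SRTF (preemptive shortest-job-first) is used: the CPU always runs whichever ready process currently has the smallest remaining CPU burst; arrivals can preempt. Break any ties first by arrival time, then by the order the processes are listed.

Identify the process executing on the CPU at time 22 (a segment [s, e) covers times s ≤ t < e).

102

Timeline: | 100 0-1 | 101 1-7 | 103 7-11 | 100 11-18 | 102 18-25 |
Completion: 100=18  101=7  102=25  103=11
Turnaround (C−A): 100=18  101=6  102=23  103=7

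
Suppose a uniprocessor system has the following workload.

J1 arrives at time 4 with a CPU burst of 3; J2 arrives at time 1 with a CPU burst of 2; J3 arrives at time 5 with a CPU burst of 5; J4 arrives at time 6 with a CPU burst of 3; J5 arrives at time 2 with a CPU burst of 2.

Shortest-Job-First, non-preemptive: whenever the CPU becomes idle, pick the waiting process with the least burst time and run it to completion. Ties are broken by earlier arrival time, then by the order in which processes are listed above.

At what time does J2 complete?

3

Timeline: | idle 0-1 | J2 1-3 | J5 3-5 | J1 5-8 | J4 8-11 | J3 11-16 |
Completion: J1=8  J2=3  J3=16  J4=11  J5=5
Turnaround (C−A): J1=4  J2=2  J3=11  J4=5  J5=3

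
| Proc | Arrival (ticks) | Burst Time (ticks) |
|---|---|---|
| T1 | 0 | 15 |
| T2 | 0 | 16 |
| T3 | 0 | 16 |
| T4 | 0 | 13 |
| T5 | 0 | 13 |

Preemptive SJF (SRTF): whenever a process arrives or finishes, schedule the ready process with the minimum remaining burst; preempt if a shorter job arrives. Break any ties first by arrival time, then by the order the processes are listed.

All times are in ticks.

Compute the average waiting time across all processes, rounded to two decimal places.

27.40

Schedule: | T4 0-13 | T5 13-26 | T1 26-41 | T2 41-57 | T3 57-73 |
Completion: T1=41  T2=57  T3=73  T4=13  T5=26
Turnaround (C−A): T1=41  T2=57  T3=73  T4=13  T5=26
Waiting times: T1=26, T2=41, T3=57, T4=0, T5=13
Average waiting = (26+41+57+0+13) / 5 = 137/5 = 27.40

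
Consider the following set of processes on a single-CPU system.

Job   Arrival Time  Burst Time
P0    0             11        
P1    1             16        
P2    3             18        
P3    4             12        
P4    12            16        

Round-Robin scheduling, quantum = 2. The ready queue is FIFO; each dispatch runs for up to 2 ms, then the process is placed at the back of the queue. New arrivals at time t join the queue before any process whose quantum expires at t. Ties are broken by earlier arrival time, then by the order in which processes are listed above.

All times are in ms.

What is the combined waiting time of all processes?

214

Schedule: | P0 0-2 | P1 2-4 | P0 4-6 | P2 6-8 | P3 8-10 | P1 10-12 | P0 12-14 | P2 14-16 | P3 16-18 | P4 18-20 | P1 20-22 | P0 22-24 | P2 24-26 | P3 26-28 | P4 28-30 | P1 30-32 | P0 32-34 | P2 34-36 | P3 36-38 | P4 38-40 | P1 40-42 | P0 42-43 | P2 43-45 | P3 45-47 | P4 47-49 | P1 49-51 | P2 51-53 | P3 53-55 | P4 55-57 | P1 57-59 | P2 59-61 | P4 61-63 | P1 63-65 | P2 65-67 | P4 67-69 | P2 69-71 | P4 71-73 |
Completion: P0=43  P1=65  P2=71  P3=55  P4=73
Waiting = turnaround − burst: P0=32, P1=48, P2=50, P3=39, P4=45
Total waiting = 32 + 48 + 50 + 39 + 45 = 214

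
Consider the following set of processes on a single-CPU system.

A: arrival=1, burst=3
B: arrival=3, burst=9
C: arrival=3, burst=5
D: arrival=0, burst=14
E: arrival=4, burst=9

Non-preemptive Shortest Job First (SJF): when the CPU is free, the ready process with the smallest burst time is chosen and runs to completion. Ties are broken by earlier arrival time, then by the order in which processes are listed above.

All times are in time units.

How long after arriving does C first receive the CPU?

14

Timeline: | D 0-14 | A 14-17 | C 17-22 | B 22-31 | E 31-40 |
Completion: A=17  B=31  C=22  D=14  E=40
Response(C) = first start − arrival = 17 − 3 = 14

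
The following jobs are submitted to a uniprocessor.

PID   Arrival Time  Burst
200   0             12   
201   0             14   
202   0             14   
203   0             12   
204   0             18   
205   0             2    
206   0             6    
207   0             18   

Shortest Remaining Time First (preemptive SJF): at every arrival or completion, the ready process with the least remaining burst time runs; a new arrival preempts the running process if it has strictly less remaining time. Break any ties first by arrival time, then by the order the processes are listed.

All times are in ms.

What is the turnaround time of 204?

Timeline: | 205 0-2 | 206 2-8 | 200 8-20 | 203 20-32 | 201 32-46 | 202 46-60 | 204 60-78 | 207 78-96 |
Completion: 200=20  201=46  202=60  203=32  204=78  205=2  206=8  207=96
Turnaround(204) = completion − arrival = 78 − 0 = 78

78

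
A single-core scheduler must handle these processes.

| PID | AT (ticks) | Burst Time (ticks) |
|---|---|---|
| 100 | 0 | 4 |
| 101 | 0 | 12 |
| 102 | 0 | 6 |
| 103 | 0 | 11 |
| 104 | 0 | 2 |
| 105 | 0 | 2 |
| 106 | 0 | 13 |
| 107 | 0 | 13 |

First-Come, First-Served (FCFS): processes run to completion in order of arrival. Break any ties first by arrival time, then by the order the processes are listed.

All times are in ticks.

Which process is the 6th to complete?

Schedule: | 100 0-4 | 101 4-16 | 102 16-22 | 103 22-33 | 104 33-35 | 105 35-37 | 106 37-50 | 107 50-63 |
Completion: 100=4  101=16  102=22  103=33  104=35  105=37  106=50  107=63
Turnaround (C−A): 100=4  101=16  102=22  103=33  104=35  105=37  106=50  107=63
Finish order: 100 → 101 → 102 → 103 → 104 → 105 → 106 → 107

105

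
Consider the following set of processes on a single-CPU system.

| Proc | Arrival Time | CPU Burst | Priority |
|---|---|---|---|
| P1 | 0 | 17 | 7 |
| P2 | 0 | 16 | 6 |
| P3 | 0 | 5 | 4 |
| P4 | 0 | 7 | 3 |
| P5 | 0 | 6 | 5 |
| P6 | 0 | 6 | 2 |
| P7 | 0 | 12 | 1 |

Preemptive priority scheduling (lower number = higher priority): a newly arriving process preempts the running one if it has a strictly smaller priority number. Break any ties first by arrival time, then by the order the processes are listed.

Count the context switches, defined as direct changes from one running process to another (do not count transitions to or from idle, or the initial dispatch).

Gantt: | P7 0-12 | P6 12-18 | P4 18-25 | P3 25-30 | P5 30-36 | P2 36-52 | P1 52-69 |
Completion: P1=69  P2=52  P3=30  P4=25  P5=36  P6=18  P7=12

6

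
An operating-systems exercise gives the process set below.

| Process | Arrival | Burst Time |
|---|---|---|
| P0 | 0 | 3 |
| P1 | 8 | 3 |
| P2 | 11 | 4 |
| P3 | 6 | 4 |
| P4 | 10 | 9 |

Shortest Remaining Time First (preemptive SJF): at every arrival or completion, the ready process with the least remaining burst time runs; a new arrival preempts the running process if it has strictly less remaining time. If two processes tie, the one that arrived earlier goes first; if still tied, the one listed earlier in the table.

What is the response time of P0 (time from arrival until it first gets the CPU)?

Schedule: | P0 0-3 | idle 3-6 | P3 6-10 | P1 10-13 | P2 13-17 | P4 17-26 |
Completion: P0=3  P1=13  P2=17  P3=10  P4=26
Turnaround (C−A): P0=3  P1=5  P2=6  P3=4  P4=16
Response(P0) = first start − arrival = 0 − 0 = 0

0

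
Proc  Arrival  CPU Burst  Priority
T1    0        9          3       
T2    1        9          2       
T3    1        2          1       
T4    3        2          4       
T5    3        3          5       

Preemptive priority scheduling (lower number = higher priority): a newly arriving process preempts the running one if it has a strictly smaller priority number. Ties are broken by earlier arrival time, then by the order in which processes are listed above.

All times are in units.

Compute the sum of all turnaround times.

74

Timeline: | T1 0-1 | T3 1-3 | T2 3-12 | T1 12-20 | T4 20-22 | T5 22-25 |
Completion: T1=20  T2=12  T3=3  T4=22  T5=25
Turnaround (C−A): T1=20  T2=11  T3=2  T4=19  T5=22
Turnaround = completion − arrival: T1=20, T2=11, T3=2, T4=19, T5=22
Total turnaround = 20 + 11 + 2 + 19 + 22 = 74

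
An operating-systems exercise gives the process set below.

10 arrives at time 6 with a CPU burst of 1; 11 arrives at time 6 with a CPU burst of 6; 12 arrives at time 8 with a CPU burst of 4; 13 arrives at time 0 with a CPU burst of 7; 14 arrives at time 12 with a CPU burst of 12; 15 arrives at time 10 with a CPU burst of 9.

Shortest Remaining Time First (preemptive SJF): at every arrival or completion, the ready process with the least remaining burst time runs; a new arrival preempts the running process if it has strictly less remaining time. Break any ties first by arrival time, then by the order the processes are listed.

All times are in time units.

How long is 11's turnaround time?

12

Timeline: | 13 0-7 | 10 7-8 | 12 8-12 | 11 12-18 | 15 18-27 | 14 27-39 |
Completion: 10=8  11=18  12=12  13=7  14=39  15=27
Turnaround(11) = completion − arrival = 18 − 6 = 12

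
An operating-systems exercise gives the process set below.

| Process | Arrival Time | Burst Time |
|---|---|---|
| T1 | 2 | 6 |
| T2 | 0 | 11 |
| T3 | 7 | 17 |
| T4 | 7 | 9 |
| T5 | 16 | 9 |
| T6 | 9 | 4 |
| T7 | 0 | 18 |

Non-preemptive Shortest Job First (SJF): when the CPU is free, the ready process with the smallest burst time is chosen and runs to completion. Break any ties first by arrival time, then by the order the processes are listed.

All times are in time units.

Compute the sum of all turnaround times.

205

Schedule: | T2 0-11 | T6 11-15 | T1 15-21 | T4 21-30 | T5 30-39 | T3 39-56 | T7 56-74 |
Completion: T1=21  T2=11  T3=56  T4=30  T5=39  T6=15  T7=74
Turnaround (C−A): T1=19  T2=11  T3=49  T4=23  T5=23  T6=6  T7=74
Turnaround = completion − arrival: T1=19, T2=11, T3=49, T4=23, T5=23, T6=6, T7=74
Total turnaround = 19 + 11 + 49 + 23 + 23 + 6 + 74 = 205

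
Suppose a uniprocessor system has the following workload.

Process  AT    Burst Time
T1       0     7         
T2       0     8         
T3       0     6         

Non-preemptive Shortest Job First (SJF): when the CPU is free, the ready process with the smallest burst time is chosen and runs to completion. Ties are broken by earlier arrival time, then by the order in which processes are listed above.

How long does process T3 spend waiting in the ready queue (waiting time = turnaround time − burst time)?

0

Schedule: | T3 0-6 | T1 6-13 | T2 13-21 |
Completion: T1=13  T2=21  T3=6
Waiting(T3) = turnaround − burst = 6 − 6 = 0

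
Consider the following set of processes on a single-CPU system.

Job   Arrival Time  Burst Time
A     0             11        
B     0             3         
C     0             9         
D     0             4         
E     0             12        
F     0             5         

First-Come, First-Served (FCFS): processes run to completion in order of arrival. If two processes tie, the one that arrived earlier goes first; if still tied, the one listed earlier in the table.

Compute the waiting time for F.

Gantt: | A 0-11 | B 11-14 | C 14-23 | D 23-27 | E 27-39 | F 39-44 |
Completion: A=11  B=14  C=23  D=27  E=39  F=44
Waiting(F) = turnaround − burst = 44 − 5 = 39

39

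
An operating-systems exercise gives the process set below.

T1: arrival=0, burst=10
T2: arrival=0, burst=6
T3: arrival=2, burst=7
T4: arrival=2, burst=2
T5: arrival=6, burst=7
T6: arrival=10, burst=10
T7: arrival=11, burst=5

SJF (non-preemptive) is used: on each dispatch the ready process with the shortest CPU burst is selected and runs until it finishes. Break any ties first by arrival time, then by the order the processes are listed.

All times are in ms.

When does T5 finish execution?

27

Timeline: | T2 0-6 | T4 6-8 | T3 8-15 | T7 15-20 | T5 20-27 | T1 27-37 | T6 37-47 |
Completion: T1=37  T2=6  T3=15  T4=8  T5=27  T6=47  T7=20
Turnaround (C−A): T1=37  T2=6  T3=13  T4=6  T5=21  T6=37  T7=9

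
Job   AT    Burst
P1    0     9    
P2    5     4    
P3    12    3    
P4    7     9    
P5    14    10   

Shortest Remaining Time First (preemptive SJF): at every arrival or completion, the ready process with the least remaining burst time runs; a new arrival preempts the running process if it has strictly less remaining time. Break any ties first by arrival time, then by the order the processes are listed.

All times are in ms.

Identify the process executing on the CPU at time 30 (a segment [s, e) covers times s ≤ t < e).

Schedule: | P1 0-9 | P2 9-13 | P3 13-16 | P4 16-25 | P5 25-35 |
Completion: P1=9  P2=13  P3=16  P4=25  P5=35
Turnaround (C−A): P1=9  P2=8  P3=4  P4=18  P5=21

P5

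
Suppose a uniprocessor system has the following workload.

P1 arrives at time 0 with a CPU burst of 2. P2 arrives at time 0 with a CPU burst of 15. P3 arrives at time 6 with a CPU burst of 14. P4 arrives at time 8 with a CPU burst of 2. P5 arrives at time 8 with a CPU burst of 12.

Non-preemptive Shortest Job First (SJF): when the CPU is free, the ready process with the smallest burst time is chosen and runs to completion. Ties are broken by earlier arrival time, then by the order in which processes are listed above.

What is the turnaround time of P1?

Schedule: | P1 0-2 | P2 2-17 | P4 17-19 | P5 19-31 | P3 31-45 |
Completion: P1=2  P2=17  P3=45  P4=19  P5=31
Turnaround(P1) = completion − arrival = 2 − 0 = 2

2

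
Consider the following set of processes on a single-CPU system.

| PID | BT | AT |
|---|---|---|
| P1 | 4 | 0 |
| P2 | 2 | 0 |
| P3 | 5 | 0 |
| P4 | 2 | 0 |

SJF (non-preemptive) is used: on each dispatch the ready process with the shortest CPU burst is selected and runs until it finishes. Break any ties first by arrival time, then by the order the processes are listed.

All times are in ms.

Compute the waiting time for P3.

Schedule: | P2 0-2 | P4 2-4 | P1 4-8 | P3 8-13 |
Completion: P1=8  P2=2  P3=13  P4=4
Waiting(P3) = turnaround − burst = 13 − 5 = 8

8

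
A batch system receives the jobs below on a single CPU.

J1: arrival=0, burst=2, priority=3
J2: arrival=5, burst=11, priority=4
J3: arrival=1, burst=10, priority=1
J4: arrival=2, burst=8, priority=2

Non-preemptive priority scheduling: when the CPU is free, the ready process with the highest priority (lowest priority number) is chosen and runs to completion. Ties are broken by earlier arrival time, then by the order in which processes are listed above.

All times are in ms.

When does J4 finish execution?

Gantt: | J1 0-2 | J3 2-12 | J4 12-20 | J2 20-31 |
Completion: J1=2  J2=31  J3=12  J4=20
Turnaround (C−A): J1=2  J2=26  J3=11  J4=18

20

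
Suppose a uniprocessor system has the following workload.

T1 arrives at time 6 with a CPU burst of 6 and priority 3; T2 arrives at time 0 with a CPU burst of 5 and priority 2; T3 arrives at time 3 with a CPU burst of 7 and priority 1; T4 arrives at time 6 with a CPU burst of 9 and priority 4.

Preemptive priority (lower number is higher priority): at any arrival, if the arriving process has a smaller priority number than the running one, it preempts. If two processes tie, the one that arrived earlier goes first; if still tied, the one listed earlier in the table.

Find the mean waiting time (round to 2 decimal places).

6.25

Schedule: | T2 0-3 | T3 3-10 | T2 10-12 | T1 12-18 | T4 18-27 |
Completion: T1=18  T2=12  T3=10  T4=27
Waiting times: T1=6, T2=7, T3=0, T4=12
Average waiting = (6+7+0+12) / 4 = 25/4 = 6.25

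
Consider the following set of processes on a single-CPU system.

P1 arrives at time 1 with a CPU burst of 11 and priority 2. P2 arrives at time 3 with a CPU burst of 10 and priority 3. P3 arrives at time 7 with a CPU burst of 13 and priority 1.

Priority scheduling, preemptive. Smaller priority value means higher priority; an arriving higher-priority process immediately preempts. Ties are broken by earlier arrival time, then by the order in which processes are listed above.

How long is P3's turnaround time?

13

Timeline: | idle 0-1 | P1 1-7 | P3 7-20 | P1 20-25 | P2 25-35 |
Completion: P1=25  P2=35  P3=20
Turnaround(P3) = completion − arrival = 20 − 7 = 13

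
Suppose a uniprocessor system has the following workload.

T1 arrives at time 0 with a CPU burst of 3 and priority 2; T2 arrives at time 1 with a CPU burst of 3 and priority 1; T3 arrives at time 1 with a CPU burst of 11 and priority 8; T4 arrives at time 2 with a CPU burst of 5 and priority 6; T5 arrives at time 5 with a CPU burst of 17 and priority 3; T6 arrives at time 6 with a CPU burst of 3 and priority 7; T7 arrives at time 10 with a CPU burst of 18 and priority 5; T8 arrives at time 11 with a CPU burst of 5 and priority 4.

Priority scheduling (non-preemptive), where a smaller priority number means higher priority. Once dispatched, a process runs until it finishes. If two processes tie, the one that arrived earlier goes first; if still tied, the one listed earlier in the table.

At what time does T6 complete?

54

Timeline: | T1 0-3 | T2 3-6 | T5 6-23 | T8 23-28 | T7 28-46 | T4 46-51 | T6 51-54 | T3 54-65 |
Completion: T1=3  T2=6  T3=65  T4=51  T5=23  T6=54  T7=46  T8=28
Turnaround (C−A): T1=3  T2=5  T3=64  T4=49  T5=18  T6=48  T7=36  T8=17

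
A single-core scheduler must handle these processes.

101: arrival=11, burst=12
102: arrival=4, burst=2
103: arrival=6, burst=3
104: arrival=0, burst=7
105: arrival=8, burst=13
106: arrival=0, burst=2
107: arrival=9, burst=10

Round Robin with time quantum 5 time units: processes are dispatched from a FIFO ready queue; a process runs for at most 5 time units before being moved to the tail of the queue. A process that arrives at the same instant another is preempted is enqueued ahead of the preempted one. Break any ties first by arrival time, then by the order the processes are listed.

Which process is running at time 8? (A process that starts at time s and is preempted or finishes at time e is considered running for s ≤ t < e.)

102

Timeline: | 104 0-5 | 106 5-7 | 102 7-9 | 104 9-11 | 103 11-14 | 105 14-19 | 107 19-24 | 101 24-29 | 105 29-34 | 107 34-39 | 101 39-44 | 105 44-47 | 101 47-49 |
Completion: 101=49  102=9  103=14  104=11  105=47  106=7  107=39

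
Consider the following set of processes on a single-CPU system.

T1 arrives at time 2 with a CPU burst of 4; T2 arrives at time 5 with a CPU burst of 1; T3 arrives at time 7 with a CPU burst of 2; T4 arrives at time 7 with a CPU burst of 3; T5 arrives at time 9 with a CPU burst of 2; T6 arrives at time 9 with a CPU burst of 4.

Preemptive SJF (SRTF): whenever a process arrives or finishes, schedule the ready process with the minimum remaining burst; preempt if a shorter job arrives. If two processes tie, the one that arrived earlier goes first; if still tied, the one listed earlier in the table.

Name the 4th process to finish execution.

T5

Timeline: | idle 0-2 | T1 2-6 | T2 6-7 | T3 7-9 | T5 9-11 | T4 11-14 | T6 14-18 |
Completion: T1=6  T2=7  T3=9  T4=14  T5=11  T6=18
Finish order: T1 → T2 → T3 → T5 → T4 → T6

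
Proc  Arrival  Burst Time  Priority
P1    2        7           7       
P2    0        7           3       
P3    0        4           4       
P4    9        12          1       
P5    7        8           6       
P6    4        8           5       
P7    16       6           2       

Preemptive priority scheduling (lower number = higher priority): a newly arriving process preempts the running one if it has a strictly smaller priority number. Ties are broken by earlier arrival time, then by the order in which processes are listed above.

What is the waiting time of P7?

5

Gantt: | P2 0-7 | P3 7-9 | P4 9-21 | P7 21-27 | P3 27-29 | P6 29-37 | P5 37-45 | P1 45-52 |
Completion: P1=52  P2=7  P3=29  P4=21  P5=45  P6=37  P7=27
Waiting(P7) = turnaround − burst = 11 − 6 = 5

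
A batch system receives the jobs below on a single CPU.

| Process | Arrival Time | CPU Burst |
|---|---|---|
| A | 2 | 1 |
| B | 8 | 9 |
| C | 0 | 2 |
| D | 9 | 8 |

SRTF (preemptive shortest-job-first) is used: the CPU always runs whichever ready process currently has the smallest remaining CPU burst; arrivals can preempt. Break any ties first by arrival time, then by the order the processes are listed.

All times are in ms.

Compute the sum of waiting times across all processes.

8

Gantt: | C 0-2 | A 2-3 | idle 3-8 | B 8-17 | D 17-25 |
Completion: A=3  B=17  C=2  D=25
Turnaround (C−A): A=1  B=9  C=2  D=16
Waiting = turnaround − burst: A=0, B=0, C=0, D=8
Total waiting = 0 + 0 + 0 + 8 = 8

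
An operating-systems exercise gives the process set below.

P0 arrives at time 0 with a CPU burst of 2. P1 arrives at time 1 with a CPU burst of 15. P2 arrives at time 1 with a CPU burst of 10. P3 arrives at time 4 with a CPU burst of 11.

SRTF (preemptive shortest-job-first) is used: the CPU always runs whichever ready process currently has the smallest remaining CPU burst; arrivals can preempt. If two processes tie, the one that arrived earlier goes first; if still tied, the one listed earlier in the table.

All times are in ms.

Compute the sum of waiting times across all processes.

31

Timeline: | P0 0-2 | P2 2-12 | P3 12-23 | P1 23-38 |
Completion: P0=2  P1=38  P2=12  P3=23
Turnaround (C−A): P0=2  P1=37  P2=11  P3=19
Waiting = turnaround − burst: P0=0, P1=22, P2=1, P3=8
Total waiting = 0 + 22 + 1 + 8 = 31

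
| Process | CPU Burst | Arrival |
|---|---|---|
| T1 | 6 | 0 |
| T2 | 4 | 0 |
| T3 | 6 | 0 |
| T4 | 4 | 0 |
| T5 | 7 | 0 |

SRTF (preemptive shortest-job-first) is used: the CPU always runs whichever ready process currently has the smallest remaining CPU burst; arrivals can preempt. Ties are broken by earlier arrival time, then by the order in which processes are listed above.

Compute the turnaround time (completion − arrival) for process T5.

27

Schedule: | T2 0-4 | T4 4-8 | T1 8-14 | T3 14-20 | T5 20-27 |
Completion: T1=14  T2=4  T3=20  T4=8  T5=27
Turnaround (C−A): T1=14  T2=4  T3=20  T4=8  T5=27
Turnaround(T5) = completion − arrival = 27 − 0 = 27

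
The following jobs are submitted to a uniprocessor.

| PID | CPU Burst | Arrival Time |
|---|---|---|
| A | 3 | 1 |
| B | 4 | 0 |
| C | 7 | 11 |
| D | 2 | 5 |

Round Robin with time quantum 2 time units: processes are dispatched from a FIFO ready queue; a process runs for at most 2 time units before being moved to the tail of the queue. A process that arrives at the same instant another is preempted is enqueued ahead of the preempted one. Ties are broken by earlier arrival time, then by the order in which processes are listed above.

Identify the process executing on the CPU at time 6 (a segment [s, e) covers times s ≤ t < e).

Schedule: | B 0-2 | A 2-4 | B 4-6 | A 6-7 | D 7-9 | idle 9-11 | C 11-18 |
Completion: A=7  B=6  C=18  D=9
Turnaround (C−A): A=6  B=6  C=7  D=4

A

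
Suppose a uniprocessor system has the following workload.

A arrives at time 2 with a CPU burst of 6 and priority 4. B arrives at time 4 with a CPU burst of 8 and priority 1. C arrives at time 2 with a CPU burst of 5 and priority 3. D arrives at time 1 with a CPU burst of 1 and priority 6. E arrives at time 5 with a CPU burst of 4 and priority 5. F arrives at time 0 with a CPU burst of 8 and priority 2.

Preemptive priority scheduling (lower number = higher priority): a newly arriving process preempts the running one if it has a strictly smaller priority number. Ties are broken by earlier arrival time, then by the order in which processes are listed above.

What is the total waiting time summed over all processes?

Timeline: | F 0-4 | B 4-12 | F 12-16 | C 16-21 | A 21-27 | E 27-31 | D 31-32 |
Completion: A=27  B=12  C=21  D=32  E=31  F=16
Waiting = turnaround − burst: A=19, B=0, C=14, D=30, E=22, F=8
Total waiting = 19 + 0 + 14 + 30 + 22 + 8 = 93

93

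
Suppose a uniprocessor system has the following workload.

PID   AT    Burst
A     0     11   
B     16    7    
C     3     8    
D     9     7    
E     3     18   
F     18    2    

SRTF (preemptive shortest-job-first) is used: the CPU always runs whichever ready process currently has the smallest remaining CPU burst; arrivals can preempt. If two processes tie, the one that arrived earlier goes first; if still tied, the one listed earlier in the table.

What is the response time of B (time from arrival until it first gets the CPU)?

4

Timeline: | A 0-11 | D 11-18 | F 18-20 | B 20-27 | C 27-35 | E 35-53 |
Completion: A=11  B=27  C=35  D=18  E=53  F=20
Response(B) = first start − arrival = 20 − 16 = 4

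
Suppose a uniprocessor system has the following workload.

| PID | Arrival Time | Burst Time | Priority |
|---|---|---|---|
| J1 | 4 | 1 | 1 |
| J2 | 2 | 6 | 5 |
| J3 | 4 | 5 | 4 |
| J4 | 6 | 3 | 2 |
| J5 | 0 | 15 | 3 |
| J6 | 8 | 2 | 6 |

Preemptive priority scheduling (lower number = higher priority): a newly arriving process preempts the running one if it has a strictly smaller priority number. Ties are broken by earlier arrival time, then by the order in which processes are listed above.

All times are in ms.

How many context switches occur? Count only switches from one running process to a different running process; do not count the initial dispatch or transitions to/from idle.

Timeline: | J5 0-4 | J1 4-5 | J5 5-6 | J4 6-9 | J5 9-19 | J3 19-24 | J2 24-30 | J6 30-32 |
Completion: J1=5  J2=30  J3=24  J4=9  J5=19  J6=32
Turnaround (C−A): J1=1  J2=28  J3=20  J4=3  J5=19  J6=24

7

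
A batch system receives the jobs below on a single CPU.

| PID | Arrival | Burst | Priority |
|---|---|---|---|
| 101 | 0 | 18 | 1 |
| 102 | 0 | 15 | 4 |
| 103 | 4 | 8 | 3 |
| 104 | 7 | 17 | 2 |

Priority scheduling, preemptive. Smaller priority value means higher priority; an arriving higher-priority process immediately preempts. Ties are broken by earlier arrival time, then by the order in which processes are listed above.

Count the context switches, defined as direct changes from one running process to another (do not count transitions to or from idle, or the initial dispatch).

Timeline: | 101 0-18 | 104 18-35 | 103 35-43 | 102 43-58 |
Completion: 101=18  102=58  103=43  104=35
Turnaround (C−A): 101=18  102=58  103=39  104=28

3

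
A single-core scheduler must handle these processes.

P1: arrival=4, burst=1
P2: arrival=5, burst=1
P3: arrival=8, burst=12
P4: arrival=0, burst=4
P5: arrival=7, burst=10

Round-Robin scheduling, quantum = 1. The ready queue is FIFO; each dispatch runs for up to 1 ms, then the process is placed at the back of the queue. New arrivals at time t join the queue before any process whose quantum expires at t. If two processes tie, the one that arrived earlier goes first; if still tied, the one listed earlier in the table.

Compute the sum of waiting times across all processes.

18

Gantt: | P4 0-4 | P1 4-5 | P2 5-6 | idle 6-7 | P5 7-8 | P3 8-9 | P5 9-10 | P3 10-11 | P5 11-12 | P3 12-13 | P5 13-14 | P3 14-15 | P5 15-16 | P3 16-17 | P5 17-18 | P3 18-19 | P5 19-20 | P3 20-21 | P5 21-22 | P3 22-23 | P5 23-24 | P3 24-25 | P5 25-26 | P3 26-29 |
Completion: P1=5  P2=6  P3=29  P4=4  P5=26
Waiting = turnaround − burst: P1=0, P2=0, P3=9, P4=0, P5=9
Total waiting = 0 + 0 + 9 + 0 + 9 = 18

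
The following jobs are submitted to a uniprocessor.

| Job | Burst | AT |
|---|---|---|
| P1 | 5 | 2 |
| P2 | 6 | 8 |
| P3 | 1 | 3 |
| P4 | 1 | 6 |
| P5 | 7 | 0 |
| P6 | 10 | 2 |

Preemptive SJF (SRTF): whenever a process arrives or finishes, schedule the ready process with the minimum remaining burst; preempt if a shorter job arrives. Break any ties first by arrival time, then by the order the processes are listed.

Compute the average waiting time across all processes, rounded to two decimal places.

5.50

Timeline: | P5 0-3 | P3 3-4 | P5 4-6 | P4 6-7 | P5 7-9 | P1 9-14 | P2 14-20 | P6 20-30 |
Completion: P1=14  P2=20  P3=4  P4=7  P5=9  P6=30
Turnaround (C−A): P1=12  P2=12  P3=1  P4=1  P5=9  P6=28
Waiting times: P1=7, P2=6, P3=0, P4=0, P5=2, P6=18
Average waiting = (7+6+0+0+2+18) / 6 = 33/6 = 5.50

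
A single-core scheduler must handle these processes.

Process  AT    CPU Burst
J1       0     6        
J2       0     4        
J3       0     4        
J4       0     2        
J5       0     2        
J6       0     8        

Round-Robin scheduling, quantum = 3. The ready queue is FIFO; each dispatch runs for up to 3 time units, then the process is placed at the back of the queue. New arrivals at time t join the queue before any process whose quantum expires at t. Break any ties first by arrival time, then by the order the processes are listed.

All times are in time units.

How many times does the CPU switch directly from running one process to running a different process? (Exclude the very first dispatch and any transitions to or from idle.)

9

Gantt: | J1 0-3 | J2 3-6 | J3 6-9 | J4 9-11 | J5 11-13 | J6 13-16 | J1 16-19 | J2 19-20 | J3 20-21 | J6 21-26 |
Completion: J1=19  J2=20  J3=21  J4=11  J5=13  J6=26
Turnaround (C−A): J1=19  J2=20  J3=21  J4=11  J5=13  J6=26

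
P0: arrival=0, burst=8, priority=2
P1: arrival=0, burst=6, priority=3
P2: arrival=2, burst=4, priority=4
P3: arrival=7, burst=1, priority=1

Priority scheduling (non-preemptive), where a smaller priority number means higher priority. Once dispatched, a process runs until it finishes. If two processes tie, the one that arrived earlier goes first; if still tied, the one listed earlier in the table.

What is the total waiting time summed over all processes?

23

Timeline: | P0 0-8 | P3 8-9 | P1 9-15 | P2 15-19 |
Completion: P0=8  P1=15  P2=19  P3=9
Turnaround (C−A): P0=8  P1=15  P2=17  P3=2
Waiting = turnaround − burst: P0=0, P1=9, P2=13, P3=1
Total waiting = 0 + 9 + 13 + 1 = 23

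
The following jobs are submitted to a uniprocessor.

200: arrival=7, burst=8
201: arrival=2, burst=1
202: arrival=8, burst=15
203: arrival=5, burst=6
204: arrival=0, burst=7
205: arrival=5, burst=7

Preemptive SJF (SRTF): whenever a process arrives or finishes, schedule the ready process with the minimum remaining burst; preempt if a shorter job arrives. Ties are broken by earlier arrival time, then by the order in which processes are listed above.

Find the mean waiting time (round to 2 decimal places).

8.00

Schedule: | 204 0-2 | 201 2-3 | 204 3-8 | 203 8-14 | 205 14-21 | 200 21-29 | 202 29-44 |
Completion: 200=29  201=3  202=44  203=14  204=8  205=21
Waiting times: 200=14, 201=0, 202=21, 203=3, 204=1, 205=9
Average waiting = (14+0+21+3+1+9) / 6 = 48/6 = 8.00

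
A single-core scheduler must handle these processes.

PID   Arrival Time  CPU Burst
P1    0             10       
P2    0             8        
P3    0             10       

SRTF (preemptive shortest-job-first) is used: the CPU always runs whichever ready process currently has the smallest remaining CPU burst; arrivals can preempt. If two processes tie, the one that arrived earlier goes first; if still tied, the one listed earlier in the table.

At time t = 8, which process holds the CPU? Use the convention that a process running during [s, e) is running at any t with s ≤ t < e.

Timeline: | P2 0-8 | P1 8-18 | P3 18-28 |
Completion: P1=18  P2=8  P3=28
Turnaround (C−A): P1=18  P2=8  P3=28

P1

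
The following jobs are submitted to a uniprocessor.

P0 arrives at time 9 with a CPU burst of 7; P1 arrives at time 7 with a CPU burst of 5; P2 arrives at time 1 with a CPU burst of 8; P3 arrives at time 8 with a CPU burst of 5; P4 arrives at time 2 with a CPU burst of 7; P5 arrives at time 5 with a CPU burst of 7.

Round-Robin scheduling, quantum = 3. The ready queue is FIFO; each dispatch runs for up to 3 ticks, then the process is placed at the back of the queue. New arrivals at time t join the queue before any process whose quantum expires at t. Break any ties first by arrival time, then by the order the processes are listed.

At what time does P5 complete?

Timeline: | idle 0-1 | P2 1-4 | P4 4-7 | P2 7-10 | P5 10-13 | P1 13-16 | P4 16-19 | P3 19-22 | P0 22-25 | P2 25-27 | P5 27-30 | P1 30-32 | P4 32-33 | P3 33-35 | P0 35-38 | P5 38-39 | P0 39-40 |
Completion: P0=40  P1=32  P2=27  P3=35  P4=33  P5=39
Turnaround (C−A): P0=31  P1=25  P2=26  P3=27  P4=31  P5=34

39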